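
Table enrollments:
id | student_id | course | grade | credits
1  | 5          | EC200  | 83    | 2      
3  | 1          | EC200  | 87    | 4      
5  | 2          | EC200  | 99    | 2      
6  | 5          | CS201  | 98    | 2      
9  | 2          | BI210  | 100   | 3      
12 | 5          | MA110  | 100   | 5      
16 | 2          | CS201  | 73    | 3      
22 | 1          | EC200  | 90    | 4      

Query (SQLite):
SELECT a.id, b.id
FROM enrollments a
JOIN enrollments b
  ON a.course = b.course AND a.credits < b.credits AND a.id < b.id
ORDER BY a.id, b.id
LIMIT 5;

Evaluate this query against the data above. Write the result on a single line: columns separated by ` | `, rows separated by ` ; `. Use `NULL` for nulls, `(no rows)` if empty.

Pairs (a,b) with same course, a.credits < b.credits, a.id < b.id.
course groups: BI210:{9} CS201:{6,16} EC200:{1,3,5,22} MA110:{12}
Ordered by (a.id, b.id); first 5.

1 | 3 ; 1 | 22 ; 5 | 22 ; 6 | 16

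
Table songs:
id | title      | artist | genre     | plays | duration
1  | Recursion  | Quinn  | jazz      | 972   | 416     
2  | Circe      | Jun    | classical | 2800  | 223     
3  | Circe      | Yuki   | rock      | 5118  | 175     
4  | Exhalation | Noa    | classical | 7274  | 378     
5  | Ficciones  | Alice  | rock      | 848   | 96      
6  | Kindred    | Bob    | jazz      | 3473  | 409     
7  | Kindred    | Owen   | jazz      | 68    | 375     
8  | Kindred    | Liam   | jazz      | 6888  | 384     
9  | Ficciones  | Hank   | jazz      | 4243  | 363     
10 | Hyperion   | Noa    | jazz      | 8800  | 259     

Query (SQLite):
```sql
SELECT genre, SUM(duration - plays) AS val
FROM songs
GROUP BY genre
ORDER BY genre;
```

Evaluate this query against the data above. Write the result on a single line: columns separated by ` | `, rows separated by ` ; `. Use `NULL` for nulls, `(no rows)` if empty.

classical | -9473 ; jazz | -22238 ; rock | -5695

For each row compute duration - plays.
Group by genre; take SUM of the expression per group.
  classical: ids {2, 4} → SUM(duration - plays)=-9473
  jazz: ids {1, 6, 7, 8, 9, 10} → SUM(duration - plays)=-22238
  rock: ids {3, 5} → SUM(duration - plays)=-5695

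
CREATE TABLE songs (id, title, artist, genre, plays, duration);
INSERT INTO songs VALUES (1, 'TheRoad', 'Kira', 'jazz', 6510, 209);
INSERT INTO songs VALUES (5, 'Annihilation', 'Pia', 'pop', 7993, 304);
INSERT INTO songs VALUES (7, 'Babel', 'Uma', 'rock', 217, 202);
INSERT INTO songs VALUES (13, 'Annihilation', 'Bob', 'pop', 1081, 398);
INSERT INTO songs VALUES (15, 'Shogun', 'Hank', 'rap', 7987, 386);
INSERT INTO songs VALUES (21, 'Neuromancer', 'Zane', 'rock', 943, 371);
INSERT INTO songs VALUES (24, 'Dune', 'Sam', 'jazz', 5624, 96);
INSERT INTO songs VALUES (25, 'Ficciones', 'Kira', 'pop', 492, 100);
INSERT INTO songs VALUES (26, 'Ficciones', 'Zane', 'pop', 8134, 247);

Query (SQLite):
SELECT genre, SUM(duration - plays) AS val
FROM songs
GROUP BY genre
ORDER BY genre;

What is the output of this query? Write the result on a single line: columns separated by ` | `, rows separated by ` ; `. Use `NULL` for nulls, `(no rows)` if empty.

For each row compute duration - plays.
Group by genre; take SUM of the expression per group.
  jazz: ids {1, 24} → SUM(duration - plays)=-11829
  pop: ids {5, 13, 25, 26} → SUM(duration - plays)=-16651
  rap: ids {15} → SUM(duration - plays)=-7601
  rock: ids {7, 21} → SUM(duration - plays)=-587

jazz | -11829 ; pop | -16651 ; rap | -7601 ; rock | -587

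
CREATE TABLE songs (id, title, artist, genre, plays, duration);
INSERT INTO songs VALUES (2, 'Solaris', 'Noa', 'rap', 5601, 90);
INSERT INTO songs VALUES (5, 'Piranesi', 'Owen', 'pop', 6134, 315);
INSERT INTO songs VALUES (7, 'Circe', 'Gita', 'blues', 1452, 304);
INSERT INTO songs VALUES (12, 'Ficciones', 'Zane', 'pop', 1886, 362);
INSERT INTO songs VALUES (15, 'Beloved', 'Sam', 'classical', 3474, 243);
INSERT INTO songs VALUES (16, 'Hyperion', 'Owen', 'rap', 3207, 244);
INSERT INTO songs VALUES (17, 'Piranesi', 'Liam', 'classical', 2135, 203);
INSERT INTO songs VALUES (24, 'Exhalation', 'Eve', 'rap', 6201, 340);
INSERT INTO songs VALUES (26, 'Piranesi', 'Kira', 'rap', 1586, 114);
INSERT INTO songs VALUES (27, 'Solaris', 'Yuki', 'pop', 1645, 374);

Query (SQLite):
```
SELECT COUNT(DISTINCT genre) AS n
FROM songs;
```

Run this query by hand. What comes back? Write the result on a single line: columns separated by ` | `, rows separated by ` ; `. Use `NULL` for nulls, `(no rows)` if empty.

Count distinct non-NULL genre values.

4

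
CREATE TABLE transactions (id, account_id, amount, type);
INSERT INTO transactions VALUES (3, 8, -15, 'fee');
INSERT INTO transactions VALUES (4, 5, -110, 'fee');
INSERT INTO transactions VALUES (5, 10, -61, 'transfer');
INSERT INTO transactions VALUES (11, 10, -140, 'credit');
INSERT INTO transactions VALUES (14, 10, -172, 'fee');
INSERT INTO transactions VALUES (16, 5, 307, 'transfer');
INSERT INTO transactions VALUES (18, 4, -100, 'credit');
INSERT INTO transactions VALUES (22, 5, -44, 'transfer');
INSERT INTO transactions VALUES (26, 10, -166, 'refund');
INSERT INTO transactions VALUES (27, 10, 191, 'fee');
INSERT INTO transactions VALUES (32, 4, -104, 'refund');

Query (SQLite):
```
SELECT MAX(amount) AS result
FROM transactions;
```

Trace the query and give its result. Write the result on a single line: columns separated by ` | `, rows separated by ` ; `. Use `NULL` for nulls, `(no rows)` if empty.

All amount values: [-15, -110, -61, -140, -172, 307, -100, -44, -166, 191, -104].
MAX of non-NULL values = 307.

307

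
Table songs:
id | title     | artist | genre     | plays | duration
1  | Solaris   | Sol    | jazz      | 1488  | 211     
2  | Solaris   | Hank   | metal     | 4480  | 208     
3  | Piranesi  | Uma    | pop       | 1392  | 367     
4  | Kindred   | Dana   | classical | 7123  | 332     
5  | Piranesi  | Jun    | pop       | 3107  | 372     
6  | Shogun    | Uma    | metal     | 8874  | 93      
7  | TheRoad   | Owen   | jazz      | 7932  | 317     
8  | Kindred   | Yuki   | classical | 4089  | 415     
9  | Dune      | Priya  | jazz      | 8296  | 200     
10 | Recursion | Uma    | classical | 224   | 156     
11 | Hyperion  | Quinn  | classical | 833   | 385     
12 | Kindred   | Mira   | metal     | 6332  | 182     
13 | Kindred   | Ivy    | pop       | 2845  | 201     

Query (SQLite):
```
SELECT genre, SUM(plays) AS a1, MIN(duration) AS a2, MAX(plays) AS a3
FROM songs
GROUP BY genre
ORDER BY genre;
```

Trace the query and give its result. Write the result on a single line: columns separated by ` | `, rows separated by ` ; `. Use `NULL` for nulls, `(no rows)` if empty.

Group songs by genre.
Per group compute: SUM(plays), MIN(duration), MAX(plays).
  classical: ids {4, 8, 10, 11} → SUM(plays)=12269, MIN(duration)=156, MAX(plays)=7123
  jazz: ids {1, 7, 9} → SUM(plays)=17716, MIN(duration)=200, MAX(plays)=8296
  metal: ids {2, 6, 12} → SUM(plays)=19686, MIN(duration)=93, MAX(plays)=8874
  pop: ids {3, 5, 13} → SUM(plays)=7344, MIN(duration)=201, MAX(plays)=3107

classical | 12269 | 156 | 7123 ; jazz | 17716 | 200 | 8296 ; metal | 19686 | 93 | 8874 ; pop | 7344 | 201 | 3107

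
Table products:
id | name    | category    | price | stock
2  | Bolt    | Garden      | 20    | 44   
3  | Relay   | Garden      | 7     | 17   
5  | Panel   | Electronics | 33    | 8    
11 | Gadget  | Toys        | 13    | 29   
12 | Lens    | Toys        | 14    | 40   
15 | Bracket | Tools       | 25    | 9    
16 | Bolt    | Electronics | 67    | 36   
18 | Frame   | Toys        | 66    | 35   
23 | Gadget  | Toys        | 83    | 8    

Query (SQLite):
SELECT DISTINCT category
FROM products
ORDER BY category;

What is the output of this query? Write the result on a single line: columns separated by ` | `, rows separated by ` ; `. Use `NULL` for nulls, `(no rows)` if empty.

Collect distinct category values from products.

Electronics ; Garden ; Tools ; Toys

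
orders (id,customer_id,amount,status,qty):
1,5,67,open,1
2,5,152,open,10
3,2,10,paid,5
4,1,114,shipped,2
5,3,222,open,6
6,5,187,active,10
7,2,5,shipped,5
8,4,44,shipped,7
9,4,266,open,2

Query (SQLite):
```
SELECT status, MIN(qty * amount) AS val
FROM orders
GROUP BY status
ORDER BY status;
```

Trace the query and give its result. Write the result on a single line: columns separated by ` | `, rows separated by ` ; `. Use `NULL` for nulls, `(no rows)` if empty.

active | 1870 ; open | 67 ; paid | 50 ; shipped | 25

For each row compute qty * amount.
Group by status; take MIN of the expression per group.
  active: ids {6} → MIN(qty * amount)=1870
  open: ids {1, 2, 5, 9} → MIN(qty * amount)=67
  paid: ids {3} → MIN(qty * amount)=50
  shipped: ids {4, 7, 8} → MIN(qty * amount)=25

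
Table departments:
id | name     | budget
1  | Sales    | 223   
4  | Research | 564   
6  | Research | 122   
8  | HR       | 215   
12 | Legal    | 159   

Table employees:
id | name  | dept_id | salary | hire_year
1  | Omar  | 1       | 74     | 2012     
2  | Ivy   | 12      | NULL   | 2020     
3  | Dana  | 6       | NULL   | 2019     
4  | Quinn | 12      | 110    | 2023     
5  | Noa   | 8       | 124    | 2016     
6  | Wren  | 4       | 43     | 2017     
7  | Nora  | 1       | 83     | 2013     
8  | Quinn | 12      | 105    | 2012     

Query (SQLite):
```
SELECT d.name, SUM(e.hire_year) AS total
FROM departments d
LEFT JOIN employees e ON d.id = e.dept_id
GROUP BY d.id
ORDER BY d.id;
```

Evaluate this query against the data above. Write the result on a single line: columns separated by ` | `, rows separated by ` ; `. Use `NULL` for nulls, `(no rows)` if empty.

Sales | 4025 ; Research | 2017 ; Research | 2019 ; HR | 2016 ; Legal | 6055

LEFT JOIN keeps every departments row; unmatched ones get NULL for employees columns.
Group by departments.id and compute SUM(e.hire_year). SUM over an all-NULL group is NULL.
  1: ids {1, 7} → SUM(e.hire_year)=4025
  4: ids {6} → SUM(e.hire_year)=2017
  6: ids {3} → SUM(e.hire_year)=2019
  8: ids {5} → SUM(e.hire_year)=2016
  12: ids {2, 4, 8} → SUM(e.hire_year)=6055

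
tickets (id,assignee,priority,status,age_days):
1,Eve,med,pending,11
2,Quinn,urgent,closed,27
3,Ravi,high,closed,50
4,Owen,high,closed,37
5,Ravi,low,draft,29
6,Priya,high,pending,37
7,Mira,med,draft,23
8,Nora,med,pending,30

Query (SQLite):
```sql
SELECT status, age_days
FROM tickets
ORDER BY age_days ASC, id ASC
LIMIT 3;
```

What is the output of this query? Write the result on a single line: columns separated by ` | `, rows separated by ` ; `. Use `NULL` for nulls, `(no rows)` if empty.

Sort by age_days asc, tiebreak id asc: (11, id=1), (23, id=7), (27, id=2), (29, id=5), (30, id=8), (37, id=4) …. Take first 3.

pending | 11 ; draft | 23 ; closed | 27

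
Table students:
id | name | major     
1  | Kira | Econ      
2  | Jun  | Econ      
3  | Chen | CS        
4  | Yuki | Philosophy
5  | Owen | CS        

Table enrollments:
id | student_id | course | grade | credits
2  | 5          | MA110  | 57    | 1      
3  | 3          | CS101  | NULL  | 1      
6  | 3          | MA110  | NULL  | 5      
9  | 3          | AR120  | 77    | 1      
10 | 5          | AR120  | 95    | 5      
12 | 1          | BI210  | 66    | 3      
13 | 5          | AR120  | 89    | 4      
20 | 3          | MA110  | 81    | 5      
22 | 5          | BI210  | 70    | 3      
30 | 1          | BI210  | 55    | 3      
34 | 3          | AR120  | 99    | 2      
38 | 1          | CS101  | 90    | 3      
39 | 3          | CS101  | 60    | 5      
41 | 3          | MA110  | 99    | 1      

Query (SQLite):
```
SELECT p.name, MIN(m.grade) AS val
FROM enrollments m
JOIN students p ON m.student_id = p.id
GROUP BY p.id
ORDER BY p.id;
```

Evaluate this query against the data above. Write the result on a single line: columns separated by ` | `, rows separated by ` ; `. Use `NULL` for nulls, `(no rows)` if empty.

Kira | 55 ; Chen | 60 ; Owen | 57

Join each enrollments row to its students via student_id.
Group joined rows by students.id; compute MIN(m.grade) per group.
  1: ids {12, 30, 38} → MIN(m.grade)=55
  3: ids {3, 6, 9, 20, 34, 39, 41} → MIN(m.grade)=60
  5: ids {2, 10, 13, 22} → MIN(m.grade)=57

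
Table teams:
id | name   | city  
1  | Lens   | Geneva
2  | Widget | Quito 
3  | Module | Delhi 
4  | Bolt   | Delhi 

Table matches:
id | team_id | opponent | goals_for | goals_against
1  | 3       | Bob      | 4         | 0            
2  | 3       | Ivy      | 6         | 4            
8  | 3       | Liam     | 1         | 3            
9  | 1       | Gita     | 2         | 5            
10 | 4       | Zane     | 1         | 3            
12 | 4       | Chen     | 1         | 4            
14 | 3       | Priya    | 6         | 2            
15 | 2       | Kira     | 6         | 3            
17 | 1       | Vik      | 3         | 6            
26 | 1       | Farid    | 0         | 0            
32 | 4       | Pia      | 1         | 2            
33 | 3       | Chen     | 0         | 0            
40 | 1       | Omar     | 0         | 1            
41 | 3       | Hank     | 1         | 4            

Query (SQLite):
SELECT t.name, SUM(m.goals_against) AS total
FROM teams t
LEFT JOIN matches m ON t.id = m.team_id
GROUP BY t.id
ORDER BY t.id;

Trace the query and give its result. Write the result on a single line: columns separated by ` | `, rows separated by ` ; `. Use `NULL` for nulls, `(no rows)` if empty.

Lens | 12 ; Widget | 3 ; Module | 13 ; Bolt | 9

LEFT JOIN keeps every teams row; unmatched ones get NULL for matches columns.
Group by teams.id and compute SUM(m.goals_against). SUM over an all-NULL group is NULL.
  1: ids {9, 17, 26, 40} → SUM(m.goals_against)=12
  2: ids {15} → SUM(m.goals_against)=3
  3: ids {1, 2, 8, 14, 33, 41} → SUM(m.goals_against)=13
  4: ids {10, 12, 32} → SUM(m.goals_against)=9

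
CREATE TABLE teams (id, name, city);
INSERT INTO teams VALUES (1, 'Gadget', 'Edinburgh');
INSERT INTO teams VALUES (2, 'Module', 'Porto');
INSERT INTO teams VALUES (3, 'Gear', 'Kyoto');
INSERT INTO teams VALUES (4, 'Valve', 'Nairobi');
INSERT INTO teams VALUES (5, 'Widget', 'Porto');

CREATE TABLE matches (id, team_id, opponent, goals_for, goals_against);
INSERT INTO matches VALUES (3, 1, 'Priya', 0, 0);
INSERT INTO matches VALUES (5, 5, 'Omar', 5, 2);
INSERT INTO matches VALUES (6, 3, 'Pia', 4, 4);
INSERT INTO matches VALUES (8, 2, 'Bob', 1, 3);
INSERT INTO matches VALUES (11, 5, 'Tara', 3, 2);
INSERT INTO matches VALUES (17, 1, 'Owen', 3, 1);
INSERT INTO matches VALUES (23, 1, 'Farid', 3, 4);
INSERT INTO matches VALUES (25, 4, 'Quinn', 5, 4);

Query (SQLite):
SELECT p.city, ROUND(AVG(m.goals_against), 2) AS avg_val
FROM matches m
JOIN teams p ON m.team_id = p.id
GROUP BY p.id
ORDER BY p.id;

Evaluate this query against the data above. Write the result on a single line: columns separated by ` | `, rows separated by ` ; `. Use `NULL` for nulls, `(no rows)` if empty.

Edinburgh | 1.67 ; Porto | 3 ; Kyoto | 4 ; Nairobi | 4 ; Porto | 2

Join each matches row to its teams via team_id.
Group joined rows by teams.id; compute ROUND(AVG(m.goals_against), 2) per group.
  1: ids {3, 17, 23} → ROUND(AVG(m.goals_against), 2)=1.67
  2: ids {8} → ROUND(AVG(m.goals_against), 2)=3
  3: ids {6} → ROUND(AVG(m.goals_against), 2)=4
  4: ids {25} → ROUND(AVG(m.goals_against), 2)=4
  5: ids {5, 11} → ROUND(AVG(m.goals_against), 2)=2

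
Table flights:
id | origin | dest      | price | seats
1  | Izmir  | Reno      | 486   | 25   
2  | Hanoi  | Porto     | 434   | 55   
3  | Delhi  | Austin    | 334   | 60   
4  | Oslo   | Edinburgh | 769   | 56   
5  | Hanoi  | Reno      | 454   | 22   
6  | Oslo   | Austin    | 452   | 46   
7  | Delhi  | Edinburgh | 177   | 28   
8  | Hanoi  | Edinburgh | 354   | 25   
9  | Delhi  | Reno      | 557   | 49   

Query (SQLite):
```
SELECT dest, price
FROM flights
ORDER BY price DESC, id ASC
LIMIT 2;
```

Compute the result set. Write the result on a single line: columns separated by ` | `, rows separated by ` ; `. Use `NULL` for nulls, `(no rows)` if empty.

Sort by price desc, tiebreak id asc: (769, id=4), (557, id=9), (486, id=1), (454, id=5), (452, id=6) …. Take first 2.

Edinburgh | 769 ; Reno | 557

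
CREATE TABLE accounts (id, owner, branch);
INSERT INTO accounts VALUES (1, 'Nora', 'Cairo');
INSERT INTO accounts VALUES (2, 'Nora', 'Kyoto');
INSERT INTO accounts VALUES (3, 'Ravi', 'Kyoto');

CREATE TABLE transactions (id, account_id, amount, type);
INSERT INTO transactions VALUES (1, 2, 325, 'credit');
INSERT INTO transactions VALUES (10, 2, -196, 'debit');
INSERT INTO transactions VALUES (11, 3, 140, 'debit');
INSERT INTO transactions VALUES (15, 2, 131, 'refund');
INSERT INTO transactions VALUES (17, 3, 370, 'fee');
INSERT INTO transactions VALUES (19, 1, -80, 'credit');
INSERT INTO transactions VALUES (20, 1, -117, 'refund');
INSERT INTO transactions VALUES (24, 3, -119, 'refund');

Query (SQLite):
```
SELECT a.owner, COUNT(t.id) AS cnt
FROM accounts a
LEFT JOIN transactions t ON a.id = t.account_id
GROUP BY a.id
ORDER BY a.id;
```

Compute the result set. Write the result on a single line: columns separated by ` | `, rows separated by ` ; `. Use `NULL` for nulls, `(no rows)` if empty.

Nora | 2 ; Nora | 3 ; Ravi | 3

LEFT JOIN keeps every accounts row; unmatched ones get NULL for transactions columns.
Group by accounts.id and compute COUNT(t.id). COUNT(col) of an all-NULL group is 0.
  1: ids {19, 20} → COUNT(t.id)=2
  2: ids {1, 10, 15} → COUNT(t.id)=3
  3: ids {11, 17, 24} → COUNT(t.id)=3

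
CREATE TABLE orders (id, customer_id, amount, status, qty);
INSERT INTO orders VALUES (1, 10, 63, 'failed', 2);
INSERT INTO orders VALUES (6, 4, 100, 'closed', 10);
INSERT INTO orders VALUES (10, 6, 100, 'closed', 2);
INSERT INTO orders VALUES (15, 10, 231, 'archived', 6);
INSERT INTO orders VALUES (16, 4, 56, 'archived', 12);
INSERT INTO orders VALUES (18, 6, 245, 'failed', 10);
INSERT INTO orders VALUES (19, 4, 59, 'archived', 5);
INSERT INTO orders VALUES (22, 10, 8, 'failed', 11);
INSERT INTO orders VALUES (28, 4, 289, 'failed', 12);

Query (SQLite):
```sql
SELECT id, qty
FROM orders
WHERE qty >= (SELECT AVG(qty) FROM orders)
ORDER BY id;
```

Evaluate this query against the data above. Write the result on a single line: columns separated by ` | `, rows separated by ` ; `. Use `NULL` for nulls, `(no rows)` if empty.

Scalar subquery: AVG(qty) over all orders rows = 7.777778 (≈; comparison uses full precision).
Keep rows where qty >= that value.

6 | 10 ; 16 | 12 ; 18 | 10 ; 22 | 11 ; 28 | 12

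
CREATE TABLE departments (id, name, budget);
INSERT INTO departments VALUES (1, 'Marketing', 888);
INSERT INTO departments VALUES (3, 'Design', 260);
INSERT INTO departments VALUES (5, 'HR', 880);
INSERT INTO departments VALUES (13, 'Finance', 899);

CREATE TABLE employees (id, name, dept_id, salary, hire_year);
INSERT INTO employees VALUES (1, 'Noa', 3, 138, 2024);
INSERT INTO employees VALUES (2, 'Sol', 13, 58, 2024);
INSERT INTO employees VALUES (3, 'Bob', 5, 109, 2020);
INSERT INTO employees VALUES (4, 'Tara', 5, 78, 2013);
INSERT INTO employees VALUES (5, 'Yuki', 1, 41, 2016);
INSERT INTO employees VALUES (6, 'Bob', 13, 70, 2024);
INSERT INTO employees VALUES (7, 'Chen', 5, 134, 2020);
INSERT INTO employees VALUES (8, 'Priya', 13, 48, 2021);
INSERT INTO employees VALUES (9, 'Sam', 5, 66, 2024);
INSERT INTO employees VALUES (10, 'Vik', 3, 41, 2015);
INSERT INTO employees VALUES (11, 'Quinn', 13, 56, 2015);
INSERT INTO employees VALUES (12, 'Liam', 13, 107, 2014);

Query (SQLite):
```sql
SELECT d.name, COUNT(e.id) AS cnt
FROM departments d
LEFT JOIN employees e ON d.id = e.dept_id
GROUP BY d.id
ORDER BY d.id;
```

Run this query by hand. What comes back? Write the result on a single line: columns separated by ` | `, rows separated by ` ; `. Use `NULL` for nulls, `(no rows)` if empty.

Marketing | 1 ; Design | 2 ; HR | 4 ; Finance | 5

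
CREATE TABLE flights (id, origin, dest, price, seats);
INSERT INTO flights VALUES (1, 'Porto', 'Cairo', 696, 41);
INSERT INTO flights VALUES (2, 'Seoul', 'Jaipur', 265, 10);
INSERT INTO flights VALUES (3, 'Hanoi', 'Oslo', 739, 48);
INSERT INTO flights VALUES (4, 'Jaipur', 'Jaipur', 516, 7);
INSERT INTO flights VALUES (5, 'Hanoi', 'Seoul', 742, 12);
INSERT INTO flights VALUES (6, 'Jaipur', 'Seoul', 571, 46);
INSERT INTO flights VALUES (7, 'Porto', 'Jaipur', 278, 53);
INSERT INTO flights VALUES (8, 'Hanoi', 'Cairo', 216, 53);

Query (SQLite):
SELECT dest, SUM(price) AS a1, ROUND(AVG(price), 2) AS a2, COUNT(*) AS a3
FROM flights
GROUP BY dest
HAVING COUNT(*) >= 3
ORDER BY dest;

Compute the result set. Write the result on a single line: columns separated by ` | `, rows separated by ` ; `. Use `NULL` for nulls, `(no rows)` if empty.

Group flights by dest.
Per group compute: SUM(price), ROUND(AVG(price), 2), COUNT(*).
HAVING: drop groups with fewer than 3 rows.
  Cairo: ids {1, 8} → SUM(price)=912, ROUND(AVG(price), 2)=456, COUNT(*)=2
  Jaipur: ids {2, 4, 7} → SUM(price)=1059, ROUND(AVG(price), 2)=353, COUNT(*)=3
  Oslo: ids {3} → SUM(price)=739, ROUND(AVG(price), 2)=739, COUNT(*)=1
  Seoul: ids {5, 6} → SUM(price)=1313, ROUND(AVG(price), 2)=656.5, COUNT(*)=2

Jaipur | 1059 | 353 | 3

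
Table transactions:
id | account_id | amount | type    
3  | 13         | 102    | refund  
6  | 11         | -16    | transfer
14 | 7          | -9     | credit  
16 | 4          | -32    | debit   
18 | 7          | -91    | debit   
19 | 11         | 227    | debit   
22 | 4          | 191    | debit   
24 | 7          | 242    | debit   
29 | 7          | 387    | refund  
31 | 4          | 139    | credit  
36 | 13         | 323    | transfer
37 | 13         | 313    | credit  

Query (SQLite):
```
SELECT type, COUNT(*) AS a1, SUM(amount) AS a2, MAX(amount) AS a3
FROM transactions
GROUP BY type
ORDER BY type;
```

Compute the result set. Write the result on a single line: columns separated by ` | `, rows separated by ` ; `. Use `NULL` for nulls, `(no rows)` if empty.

credit | 3 | 443 | 313 ; debit | 5 | 537 | 242 ; refund | 2 | 489 | 387 ; transfer | 2 | 307 | 323

Group transactions by type.
Per group compute: COUNT(*), SUM(amount), MAX(amount).
  credit: ids {14, 31, 37} → COUNT(*)=3, SUM(amount)=443, MAX(amount)=313
  debit: ids {16, 18, 19, 22, 24} → COUNT(*)=5, SUM(amount)=537, MAX(amount)=242
  refund: ids {3, 29} → COUNT(*)=2, SUM(amount)=489, MAX(amount)=387
  transfer: ids {6, 36} → COUNT(*)=2, SUM(amount)=307, MAX(amount)=323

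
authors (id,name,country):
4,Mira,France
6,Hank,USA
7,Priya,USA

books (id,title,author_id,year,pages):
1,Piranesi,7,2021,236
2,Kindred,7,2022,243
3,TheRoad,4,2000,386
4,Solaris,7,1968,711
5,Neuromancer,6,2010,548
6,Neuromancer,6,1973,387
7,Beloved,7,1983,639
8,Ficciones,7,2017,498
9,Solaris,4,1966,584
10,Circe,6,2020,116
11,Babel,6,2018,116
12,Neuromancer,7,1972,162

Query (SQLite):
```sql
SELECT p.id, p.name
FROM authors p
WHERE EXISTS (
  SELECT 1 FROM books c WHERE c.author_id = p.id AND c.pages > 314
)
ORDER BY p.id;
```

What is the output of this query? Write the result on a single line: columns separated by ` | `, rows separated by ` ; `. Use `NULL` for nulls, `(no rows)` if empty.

4 | Mira ; 6 | Hank ; 7 | Priya

For each authors row, check whether any books with matching author_id has pages > 314.
Keep rows where that is true.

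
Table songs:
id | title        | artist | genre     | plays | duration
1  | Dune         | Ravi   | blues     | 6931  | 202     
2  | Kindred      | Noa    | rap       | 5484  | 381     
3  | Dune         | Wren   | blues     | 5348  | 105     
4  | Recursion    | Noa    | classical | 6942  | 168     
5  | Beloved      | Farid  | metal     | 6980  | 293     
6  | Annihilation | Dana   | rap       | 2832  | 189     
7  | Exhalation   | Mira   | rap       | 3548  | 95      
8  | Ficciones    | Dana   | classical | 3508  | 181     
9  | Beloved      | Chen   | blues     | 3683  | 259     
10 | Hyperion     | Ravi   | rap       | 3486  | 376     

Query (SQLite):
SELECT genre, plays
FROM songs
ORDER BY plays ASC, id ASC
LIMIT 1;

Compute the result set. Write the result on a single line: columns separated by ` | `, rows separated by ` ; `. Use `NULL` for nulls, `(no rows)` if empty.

Sort by plays asc, tiebreak id asc: (2832, id=6), (3486, id=10), (3508, id=8), (3548, id=7) …. Take first 1.

rap | 2832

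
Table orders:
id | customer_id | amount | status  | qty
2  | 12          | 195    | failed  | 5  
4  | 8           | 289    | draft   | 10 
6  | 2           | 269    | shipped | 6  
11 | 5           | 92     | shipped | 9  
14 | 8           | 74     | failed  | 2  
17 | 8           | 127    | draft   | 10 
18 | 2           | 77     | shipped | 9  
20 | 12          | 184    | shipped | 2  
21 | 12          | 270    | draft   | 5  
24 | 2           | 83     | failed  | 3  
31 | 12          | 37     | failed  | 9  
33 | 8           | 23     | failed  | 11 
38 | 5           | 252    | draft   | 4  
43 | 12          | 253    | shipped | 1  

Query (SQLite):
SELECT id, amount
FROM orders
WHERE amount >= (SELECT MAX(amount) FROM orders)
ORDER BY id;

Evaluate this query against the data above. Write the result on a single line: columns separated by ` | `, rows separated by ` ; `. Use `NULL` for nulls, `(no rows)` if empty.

Scalar subquery: MAX(amount) over all orders rows = 289.
Keep rows where amount >= that value.

4 | 289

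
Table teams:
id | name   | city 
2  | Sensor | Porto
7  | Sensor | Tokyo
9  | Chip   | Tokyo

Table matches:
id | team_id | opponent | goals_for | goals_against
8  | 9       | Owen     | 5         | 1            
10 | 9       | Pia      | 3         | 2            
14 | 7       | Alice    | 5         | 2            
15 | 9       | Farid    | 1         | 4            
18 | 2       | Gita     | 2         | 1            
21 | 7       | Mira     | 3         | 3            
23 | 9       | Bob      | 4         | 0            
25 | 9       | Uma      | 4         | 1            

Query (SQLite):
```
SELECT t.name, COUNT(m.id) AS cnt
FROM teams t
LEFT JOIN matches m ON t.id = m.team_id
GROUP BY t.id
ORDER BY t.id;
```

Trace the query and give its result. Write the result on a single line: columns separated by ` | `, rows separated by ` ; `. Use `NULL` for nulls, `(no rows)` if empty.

LEFT JOIN keeps every teams row; unmatched ones get NULL for matches columns.
Group by teams.id and compute COUNT(m.id). COUNT(col) of an all-NULL group is 0.
  2: ids {18} → COUNT(m.id)=1
  7: ids {14, 21} → COUNT(m.id)=2
  9: ids {8, 10, 15, 23, 25} → COUNT(m.id)=5

Sensor | 1 ; Sensor | 2 ; Chip | 5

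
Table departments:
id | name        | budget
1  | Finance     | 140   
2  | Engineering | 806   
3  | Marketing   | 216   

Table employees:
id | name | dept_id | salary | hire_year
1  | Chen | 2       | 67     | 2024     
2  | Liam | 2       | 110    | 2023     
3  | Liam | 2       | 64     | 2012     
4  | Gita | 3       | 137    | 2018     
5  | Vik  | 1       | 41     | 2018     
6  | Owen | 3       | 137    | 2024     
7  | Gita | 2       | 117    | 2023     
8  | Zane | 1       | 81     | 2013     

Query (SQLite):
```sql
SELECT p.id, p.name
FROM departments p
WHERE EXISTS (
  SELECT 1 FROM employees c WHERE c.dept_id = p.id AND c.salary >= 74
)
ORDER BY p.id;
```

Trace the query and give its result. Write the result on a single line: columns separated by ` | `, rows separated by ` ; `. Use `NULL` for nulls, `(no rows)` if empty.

1 | Finance ; 2 | Engineering ; 3 | Marketing

For each departments row, check whether any employees with matching dept_id has salary >= 74.
Keep rows where that is true.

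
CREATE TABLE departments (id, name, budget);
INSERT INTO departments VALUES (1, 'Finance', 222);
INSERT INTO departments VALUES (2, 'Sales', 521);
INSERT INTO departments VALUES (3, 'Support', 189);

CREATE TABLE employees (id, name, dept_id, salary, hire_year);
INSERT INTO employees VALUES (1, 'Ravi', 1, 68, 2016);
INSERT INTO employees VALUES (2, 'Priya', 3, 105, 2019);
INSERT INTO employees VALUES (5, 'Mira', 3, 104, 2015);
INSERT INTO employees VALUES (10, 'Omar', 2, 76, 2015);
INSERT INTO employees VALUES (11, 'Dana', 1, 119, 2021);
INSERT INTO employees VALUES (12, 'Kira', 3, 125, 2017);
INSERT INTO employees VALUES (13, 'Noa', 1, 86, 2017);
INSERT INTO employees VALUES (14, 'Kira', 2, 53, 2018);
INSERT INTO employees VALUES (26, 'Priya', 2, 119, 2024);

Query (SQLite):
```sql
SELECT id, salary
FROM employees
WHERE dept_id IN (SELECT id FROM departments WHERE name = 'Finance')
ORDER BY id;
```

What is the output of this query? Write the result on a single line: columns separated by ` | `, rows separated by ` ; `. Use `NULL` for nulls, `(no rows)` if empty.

Inner query: departments.id where name = 'Finance'.
Outer: keep employees rows whose dept_id is in that set.
Inner query → {1}

1 | 68 ; 11 | 119 ; 13 | 86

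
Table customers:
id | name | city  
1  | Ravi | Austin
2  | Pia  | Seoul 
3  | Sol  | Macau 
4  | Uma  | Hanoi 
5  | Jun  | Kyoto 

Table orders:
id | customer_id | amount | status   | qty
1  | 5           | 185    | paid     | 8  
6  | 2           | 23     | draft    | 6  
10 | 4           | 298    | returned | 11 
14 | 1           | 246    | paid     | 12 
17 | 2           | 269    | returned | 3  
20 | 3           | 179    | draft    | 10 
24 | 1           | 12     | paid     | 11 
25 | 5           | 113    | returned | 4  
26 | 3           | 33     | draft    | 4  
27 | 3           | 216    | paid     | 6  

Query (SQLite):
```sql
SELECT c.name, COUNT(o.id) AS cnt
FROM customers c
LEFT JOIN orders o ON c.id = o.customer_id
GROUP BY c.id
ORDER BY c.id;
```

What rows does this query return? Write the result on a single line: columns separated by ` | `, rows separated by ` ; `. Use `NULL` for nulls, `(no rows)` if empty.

LEFT JOIN keeps every customers row; unmatched ones get NULL for orders columns.
Group by customers.id and compute COUNT(o.id). COUNT(col) of an all-NULL group is 0.
  1: ids {14, 24} → COUNT(o.id)=2
  2: ids {6, 17} → COUNT(o.id)=2
  3: ids {20, 26, 27} → COUNT(o.id)=3
  4: ids {10} → COUNT(o.id)=1
  5: ids {1, 25} → COUNT(o.id)=2

Ravi | 2 ; Pia | 2 ; Sol | 3 ; Uma | 1 ; Jun | 2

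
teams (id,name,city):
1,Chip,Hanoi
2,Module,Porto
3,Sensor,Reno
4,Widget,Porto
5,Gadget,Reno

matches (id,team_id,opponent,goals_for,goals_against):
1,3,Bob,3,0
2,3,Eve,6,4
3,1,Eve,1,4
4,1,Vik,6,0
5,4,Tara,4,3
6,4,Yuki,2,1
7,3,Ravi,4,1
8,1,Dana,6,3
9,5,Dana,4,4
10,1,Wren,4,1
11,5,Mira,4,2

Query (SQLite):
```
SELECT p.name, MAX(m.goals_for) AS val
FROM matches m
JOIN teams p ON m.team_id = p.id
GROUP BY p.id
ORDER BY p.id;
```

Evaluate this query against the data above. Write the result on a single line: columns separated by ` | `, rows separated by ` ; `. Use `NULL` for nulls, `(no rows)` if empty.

Chip | 6 ; Sensor | 6 ; Widget | 4 ; Gadget | 4

Join each matches row to its teams via team_id.
Group joined rows by teams.id; compute MAX(m.goals_for) per group.
  1: ids {3, 4, 8, 10} → MAX(m.goals_for)=6
  3: ids {1, 2, 7} → MAX(m.goals_for)=6
  4: ids {5, 6} → MAX(m.goals_for)=4
  5: ids {9, 11} → MAX(m.goals_for)=4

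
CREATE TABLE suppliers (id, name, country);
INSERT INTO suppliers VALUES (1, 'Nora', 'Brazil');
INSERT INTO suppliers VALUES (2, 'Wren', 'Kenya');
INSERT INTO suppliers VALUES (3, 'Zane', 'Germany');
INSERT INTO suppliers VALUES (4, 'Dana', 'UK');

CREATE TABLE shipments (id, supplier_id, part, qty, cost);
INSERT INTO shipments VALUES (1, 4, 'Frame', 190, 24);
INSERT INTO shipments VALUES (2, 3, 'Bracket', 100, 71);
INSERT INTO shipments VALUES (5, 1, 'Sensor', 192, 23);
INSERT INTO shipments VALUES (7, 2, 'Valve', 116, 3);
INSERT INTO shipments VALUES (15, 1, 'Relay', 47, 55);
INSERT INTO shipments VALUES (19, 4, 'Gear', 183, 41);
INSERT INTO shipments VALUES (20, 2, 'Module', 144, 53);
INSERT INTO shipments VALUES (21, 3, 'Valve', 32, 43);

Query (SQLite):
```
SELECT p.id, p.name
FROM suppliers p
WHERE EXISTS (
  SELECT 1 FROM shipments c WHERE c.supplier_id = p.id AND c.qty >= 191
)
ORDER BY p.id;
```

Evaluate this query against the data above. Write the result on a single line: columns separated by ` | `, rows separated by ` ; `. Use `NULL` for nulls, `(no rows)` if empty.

For each suppliers row, check whether any shipments with matching supplier_id has qty >= 191.
Keep rows where that is true.

1 | Nora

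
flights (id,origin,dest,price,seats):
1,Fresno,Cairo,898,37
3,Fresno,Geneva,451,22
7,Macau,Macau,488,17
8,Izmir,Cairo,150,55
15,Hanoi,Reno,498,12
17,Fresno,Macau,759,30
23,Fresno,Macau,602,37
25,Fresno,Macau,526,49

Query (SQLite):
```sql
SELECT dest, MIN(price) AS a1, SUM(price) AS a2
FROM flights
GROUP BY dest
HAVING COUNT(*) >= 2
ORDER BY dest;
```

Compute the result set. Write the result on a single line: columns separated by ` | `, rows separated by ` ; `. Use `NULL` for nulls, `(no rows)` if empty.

Group flights by dest.
Per group compute: MIN(price), SUM(price).
HAVING: drop groups with fewer than 2 rows.
  Cairo: ids {1, 8} → MIN(price)=150, SUM(price)=1048
  Geneva: ids {3} → MIN(price)=451, SUM(price)=451
  Macau: ids {7, 17, 23, 25} → MIN(price)=488, SUM(price)=2375
  Reno: ids {15} → MIN(price)=498, SUM(price)=498

Cairo | 150 | 1048 ; Macau | 488 | 2375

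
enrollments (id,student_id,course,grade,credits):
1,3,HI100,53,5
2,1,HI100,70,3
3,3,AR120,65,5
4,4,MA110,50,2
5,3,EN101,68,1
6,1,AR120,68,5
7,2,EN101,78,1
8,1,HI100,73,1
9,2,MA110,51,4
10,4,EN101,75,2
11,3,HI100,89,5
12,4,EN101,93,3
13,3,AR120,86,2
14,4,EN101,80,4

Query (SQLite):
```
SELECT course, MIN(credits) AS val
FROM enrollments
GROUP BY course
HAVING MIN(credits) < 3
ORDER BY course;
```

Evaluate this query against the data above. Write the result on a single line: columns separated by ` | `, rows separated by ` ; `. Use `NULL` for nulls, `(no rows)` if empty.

AR120 | 2 ; EN101 | 1 ; HI100 | 1 ; MA110 | 2

Partition enrollments by course; compute MIN(credits) within each group.
HAVING: keep groups where MIN(credits) < 3.
  AR120: ids {3, 6, 13} → MIN(credits)=2
  EN101: ids {5, 7, 10, 12, 14} → MIN(credits)=1
  HI100: ids {1, 2, 8, 11} → MIN(credits)=1
  MA110: ids {4, 9} → MIN(credits)=2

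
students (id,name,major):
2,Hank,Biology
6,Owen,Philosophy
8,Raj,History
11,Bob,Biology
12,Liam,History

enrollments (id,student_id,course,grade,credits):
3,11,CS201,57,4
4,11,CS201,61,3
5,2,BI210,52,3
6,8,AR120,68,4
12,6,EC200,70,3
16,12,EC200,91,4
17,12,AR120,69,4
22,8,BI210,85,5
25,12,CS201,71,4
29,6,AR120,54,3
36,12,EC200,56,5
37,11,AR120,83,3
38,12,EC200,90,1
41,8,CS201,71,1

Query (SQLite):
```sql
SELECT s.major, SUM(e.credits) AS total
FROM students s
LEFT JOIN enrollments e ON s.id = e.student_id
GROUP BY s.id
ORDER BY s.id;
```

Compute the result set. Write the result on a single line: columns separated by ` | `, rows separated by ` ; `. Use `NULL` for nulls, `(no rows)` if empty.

Biology | 3 ; Philosophy | 6 ; History | 10 ; Biology | 10 ; History | 18

LEFT JOIN keeps every students row; unmatched ones get NULL for enrollments columns.
Group by students.id and compute SUM(e.credits). SUM over an all-NULL group is NULL.
  2: ids {5} → SUM(e.credits)=3
  6: ids {12, 29} → SUM(e.credits)=6
  8: ids {6, 22, 41} → SUM(e.credits)=10
  11: ids {3, 4, 37} → SUM(e.credits)=10
  12: ids {16, 17, 25, 36, 38} → SUM(e.credits)=18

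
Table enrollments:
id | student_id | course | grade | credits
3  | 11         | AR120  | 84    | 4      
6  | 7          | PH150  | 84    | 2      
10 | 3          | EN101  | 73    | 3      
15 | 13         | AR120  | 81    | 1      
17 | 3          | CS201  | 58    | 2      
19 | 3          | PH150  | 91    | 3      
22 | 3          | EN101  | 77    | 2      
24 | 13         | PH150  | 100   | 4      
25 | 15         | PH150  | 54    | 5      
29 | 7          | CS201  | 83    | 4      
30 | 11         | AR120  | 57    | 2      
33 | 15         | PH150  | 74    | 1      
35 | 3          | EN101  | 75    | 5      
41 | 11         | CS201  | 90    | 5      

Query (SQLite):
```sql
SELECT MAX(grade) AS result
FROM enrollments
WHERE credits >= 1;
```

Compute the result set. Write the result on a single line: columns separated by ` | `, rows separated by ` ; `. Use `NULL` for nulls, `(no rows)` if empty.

100

Rows where credits >= 1 → grade values: [84, 84, 73, 81, 58, 91, 77, 100, 54, 83, 57, 74, 75, 90].
MAX of non-NULL values = 100.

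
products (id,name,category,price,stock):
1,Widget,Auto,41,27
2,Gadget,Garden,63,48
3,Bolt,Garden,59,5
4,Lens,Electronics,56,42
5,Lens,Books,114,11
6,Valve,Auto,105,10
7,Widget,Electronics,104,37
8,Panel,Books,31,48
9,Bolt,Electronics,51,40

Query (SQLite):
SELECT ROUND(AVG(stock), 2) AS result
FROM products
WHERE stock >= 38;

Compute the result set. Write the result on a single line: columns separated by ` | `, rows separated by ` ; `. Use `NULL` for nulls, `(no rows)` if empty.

Rows where stock >= 38 → stock values: [48, 42, 48, 40].
AVG = 178 / 4 (rounded to 2 dp).

44.5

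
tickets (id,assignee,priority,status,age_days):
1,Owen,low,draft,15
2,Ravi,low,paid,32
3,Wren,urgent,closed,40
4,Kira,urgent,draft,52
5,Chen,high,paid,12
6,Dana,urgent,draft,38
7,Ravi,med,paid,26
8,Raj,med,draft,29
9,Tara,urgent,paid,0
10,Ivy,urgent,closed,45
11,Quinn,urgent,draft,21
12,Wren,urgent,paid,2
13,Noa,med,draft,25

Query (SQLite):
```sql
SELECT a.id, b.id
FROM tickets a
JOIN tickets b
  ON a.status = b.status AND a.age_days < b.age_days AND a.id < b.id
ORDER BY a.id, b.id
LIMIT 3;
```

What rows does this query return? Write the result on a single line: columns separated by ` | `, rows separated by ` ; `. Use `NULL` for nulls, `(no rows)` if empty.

1 | 4 ; 1 | 6 ; 1 | 8

Pairs (a,b) with same status, a.age_days < b.age_days, a.id < b.id.
status groups: closed:{3,10} draft:{1,4,6,8,11,13} paid:{2,5,7,9,12}
Ordered by (a.id, b.id); first 3.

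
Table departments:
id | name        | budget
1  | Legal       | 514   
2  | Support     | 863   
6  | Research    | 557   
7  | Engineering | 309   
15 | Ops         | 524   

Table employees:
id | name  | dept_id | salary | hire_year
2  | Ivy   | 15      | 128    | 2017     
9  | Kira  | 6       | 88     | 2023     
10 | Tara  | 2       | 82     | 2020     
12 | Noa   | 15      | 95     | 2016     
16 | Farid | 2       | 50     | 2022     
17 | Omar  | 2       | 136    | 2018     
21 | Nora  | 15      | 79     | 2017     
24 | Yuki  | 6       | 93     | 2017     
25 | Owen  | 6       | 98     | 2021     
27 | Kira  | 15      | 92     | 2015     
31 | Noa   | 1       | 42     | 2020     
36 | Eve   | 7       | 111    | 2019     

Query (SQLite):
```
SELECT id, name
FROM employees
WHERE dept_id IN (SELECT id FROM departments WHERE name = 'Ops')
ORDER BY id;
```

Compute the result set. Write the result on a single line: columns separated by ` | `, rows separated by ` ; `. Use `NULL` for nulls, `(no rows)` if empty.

Inner query: departments.id where name = 'Ops'.
Outer: keep employees rows whose dept_id is in that set.
Inner query → {15}

2 | Ivy ; 12 | Noa ; 21 | Nora ; 27 | Kira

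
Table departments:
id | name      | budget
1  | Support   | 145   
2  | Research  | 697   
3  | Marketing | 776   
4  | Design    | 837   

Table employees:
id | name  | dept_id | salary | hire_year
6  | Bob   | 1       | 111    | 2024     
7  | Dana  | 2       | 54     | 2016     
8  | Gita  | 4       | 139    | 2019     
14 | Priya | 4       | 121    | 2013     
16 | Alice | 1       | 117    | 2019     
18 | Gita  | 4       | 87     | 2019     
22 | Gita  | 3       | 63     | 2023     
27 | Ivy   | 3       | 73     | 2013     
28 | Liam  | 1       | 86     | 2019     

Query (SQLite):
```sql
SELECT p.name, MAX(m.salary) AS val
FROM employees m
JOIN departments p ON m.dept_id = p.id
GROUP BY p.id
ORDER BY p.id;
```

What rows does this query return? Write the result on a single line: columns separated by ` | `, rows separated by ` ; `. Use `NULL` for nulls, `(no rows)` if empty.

Support | 117 ; Research | 54 ; Marketing | 73 ; Design | 139

Join each employees row to its departments via dept_id.
Group joined rows by departments.id; compute MAX(m.salary) per group.
  1: ids {6, 16, 28} → MAX(m.salary)=117
  2: ids {7} → MAX(m.salary)=54
  3: ids {22, 27} → MAX(m.salary)=73
  4: ids {8, 14, 18} → MAX(m.salary)=139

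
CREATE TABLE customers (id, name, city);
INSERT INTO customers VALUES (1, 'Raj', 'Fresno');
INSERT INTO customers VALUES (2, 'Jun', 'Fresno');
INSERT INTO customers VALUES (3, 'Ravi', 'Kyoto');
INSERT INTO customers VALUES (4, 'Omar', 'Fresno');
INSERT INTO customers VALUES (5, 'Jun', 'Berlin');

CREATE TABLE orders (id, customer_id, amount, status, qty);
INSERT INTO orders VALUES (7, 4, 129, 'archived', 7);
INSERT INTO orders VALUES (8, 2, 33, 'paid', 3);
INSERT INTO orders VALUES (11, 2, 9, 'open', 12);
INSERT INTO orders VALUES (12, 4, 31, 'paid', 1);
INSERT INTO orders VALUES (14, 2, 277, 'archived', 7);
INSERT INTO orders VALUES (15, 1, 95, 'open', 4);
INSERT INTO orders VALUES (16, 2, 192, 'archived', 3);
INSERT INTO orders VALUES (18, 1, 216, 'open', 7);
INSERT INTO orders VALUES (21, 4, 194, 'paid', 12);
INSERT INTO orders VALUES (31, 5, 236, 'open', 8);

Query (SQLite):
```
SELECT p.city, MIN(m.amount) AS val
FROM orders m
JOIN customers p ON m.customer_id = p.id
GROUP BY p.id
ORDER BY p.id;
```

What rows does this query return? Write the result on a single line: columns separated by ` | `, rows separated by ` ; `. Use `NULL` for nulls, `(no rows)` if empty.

Join each orders row to its customers via customer_id.
Group joined rows by customers.id; compute MIN(m.amount) per group.
  1: ids {15, 18} → MIN(m.amount)=95
  2: ids {8, 11, 14, 16} → MIN(m.amount)=9
  4: ids {7, 12, 21} → MIN(m.amount)=31
  5: ids {31} → MIN(m.amount)=236

Fresno | 95 ; Fresno | 9 ; Fresno | 31 ; Berlin | 236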